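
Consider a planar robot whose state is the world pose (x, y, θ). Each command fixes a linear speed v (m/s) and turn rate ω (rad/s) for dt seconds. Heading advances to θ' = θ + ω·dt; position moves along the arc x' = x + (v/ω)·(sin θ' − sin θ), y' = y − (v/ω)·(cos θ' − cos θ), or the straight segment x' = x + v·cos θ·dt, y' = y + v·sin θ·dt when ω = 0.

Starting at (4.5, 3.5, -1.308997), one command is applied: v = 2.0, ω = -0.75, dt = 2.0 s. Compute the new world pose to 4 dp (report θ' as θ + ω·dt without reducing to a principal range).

θ' = -1.3090 + -0.75·2.0 = -2.8090
R = v/ω = 2.0/-0.75 = -2.6667
x' = 4.5 + -2.6667·(sin -2.8090 − sin -1.3090) = 2.7949
y' = 3.5 − -2.6667·(cos -2.8090 − cos -1.3090) = 0.2893

(2.7949, 0.2893, -2.8090)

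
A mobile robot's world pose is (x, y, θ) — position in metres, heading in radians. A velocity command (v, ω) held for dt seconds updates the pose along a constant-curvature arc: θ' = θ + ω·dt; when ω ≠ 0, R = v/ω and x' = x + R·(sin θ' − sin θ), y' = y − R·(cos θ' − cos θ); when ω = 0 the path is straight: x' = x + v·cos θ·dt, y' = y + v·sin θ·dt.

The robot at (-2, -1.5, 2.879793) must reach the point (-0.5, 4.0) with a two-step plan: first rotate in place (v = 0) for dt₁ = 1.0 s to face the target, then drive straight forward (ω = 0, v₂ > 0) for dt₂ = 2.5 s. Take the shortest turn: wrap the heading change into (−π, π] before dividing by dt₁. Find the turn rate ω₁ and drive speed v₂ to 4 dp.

heading to target = atan2(4−-1.5, -0.5−-2) = 1.3045
Δθ = wrap(1.3045 − 2.8798) = -1.5752; ω₁ = Δθ/dt₁ = -1.5752
distance = √((-0.5−-2)² + (4−-1.5)²) = 5.7009; v₂ = distance/dt₂ = 2.2804

ω₁ = -1.5752, v₂ = 2.2804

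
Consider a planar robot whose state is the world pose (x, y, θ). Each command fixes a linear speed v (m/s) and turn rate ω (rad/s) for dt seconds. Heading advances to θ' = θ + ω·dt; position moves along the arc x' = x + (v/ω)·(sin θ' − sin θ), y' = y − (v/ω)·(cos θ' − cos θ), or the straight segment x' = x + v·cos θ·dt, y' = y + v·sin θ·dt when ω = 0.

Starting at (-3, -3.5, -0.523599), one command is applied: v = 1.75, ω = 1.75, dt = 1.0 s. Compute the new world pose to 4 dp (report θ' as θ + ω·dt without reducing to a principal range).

θ' = -0.5236 + 1.75·1.0 = 1.2264
R = v/ω = 1.75/1.75 = 1.0000
x' = -3 + 1.0000·(sin 1.2264 − sin -0.5236) = -1.5587
y' = -3.5 − 1.0000·(cos 1.2264 − cos -0.5236) = -2.9716

(-1.5587, -2.9716, 1.2264)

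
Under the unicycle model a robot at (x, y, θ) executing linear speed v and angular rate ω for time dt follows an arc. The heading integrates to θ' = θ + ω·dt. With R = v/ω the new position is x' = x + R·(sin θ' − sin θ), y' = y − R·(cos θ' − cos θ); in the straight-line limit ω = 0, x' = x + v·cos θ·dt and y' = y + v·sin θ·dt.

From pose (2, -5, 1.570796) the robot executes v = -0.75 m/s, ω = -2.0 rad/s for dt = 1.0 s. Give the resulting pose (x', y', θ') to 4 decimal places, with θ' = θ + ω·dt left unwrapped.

(1.4689, -5.3410, -0.4292)

θ' = 1.5708 + -2.0·1.0 = -0.4292
R = v/ω = -0.75/-2.0 = 0.3750
x' = 2 + 0.3750·(sin -0.4292 − sin 1.5708) = 1.4689
y' = -5 − 0.3750·(cos -0.4292 − cos 1.5708) = -5.3410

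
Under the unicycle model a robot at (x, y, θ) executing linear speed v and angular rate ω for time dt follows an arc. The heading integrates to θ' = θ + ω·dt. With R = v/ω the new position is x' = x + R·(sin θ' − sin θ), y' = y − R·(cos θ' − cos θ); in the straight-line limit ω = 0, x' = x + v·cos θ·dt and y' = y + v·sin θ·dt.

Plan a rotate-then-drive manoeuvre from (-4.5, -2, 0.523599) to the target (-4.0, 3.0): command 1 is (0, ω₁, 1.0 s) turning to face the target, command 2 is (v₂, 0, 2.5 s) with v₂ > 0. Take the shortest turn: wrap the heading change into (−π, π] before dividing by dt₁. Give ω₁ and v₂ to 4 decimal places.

ω₁ = 0.9475, v₂ = 2.0100

heading to target = atan2(3−-2, -4−-4.5) = 1.4711
Δθ = wrap(1.4711 − 0.5236) = 0.9475; ω₁ = Δθ/dt₁ = 0.9475
distance = √((-4−-4.5)² + (3−-2)²) = 5.0249; v₂ = distance/dt₂ = 2.0100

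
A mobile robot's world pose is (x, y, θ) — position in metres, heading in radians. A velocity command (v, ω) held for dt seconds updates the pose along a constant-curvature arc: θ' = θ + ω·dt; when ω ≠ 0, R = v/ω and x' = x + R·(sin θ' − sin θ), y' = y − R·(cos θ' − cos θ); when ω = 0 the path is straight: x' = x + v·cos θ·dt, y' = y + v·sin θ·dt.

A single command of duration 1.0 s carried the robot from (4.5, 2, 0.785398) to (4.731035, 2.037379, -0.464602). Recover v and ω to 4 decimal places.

Δθ = -0.464602 − 0.785398 = -1.250000
ω = Δθ/dt = -1.250000/1.0 = -1.2500
R = Δx/(sin θ' − sin θ) = -0.2000
v = R·ω = -0.2000·-1.2500 = 0.2500

v = 0.2500, ω = -1.2500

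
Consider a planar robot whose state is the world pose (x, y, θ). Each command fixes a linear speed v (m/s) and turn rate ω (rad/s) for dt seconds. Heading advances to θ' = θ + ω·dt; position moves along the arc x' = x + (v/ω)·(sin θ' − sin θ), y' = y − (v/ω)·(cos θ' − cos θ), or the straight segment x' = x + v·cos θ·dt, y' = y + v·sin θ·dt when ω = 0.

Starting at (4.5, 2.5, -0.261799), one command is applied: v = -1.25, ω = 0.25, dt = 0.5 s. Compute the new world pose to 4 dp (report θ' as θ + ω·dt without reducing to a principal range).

(3.8878, 2.6237, -0.1368)

θ' = -0.2618 + 0.25·0.5 = -0.1368
R = v/ω = -1.25/0.25 = -5.0000
x' = 4.5 + -5.0000·(sin -0.1368 − sin -0.2618) = 3.8878
y' = 2.5 − -5.0000·(cos -0.1368 − cos -0.2618) = 2.6237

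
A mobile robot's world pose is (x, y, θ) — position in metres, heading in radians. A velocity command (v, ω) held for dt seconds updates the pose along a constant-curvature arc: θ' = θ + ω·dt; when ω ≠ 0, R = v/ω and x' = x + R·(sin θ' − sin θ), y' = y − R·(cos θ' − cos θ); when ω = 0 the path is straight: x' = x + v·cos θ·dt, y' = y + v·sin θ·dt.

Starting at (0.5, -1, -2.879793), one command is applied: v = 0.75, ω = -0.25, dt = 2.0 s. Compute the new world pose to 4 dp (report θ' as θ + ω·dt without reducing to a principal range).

θ' = -2.8798 + -0.25·2.0 = -3.3798
R = v/ω = 0.75/-0.25 = -3.0000
x' = 0.5 + -3.0000·(sin -3.3798 − sin -2.8798) = -0.9843
y' = -1 − -3.0000·(cos -3.3798 − cos -2.8798) = -1.0175

(-0.9843, -1.0175, -3.3798)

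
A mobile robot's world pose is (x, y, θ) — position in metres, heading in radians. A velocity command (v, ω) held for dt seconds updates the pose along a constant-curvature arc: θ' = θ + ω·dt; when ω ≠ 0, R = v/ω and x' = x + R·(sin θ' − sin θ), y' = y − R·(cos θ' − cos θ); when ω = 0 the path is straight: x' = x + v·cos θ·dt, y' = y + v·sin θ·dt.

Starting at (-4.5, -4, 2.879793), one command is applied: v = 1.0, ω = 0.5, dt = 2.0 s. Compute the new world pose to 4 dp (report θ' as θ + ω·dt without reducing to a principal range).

θ' = 2.8798 + 0.5·2.0 = 3.8798
R = v/ω = 1.0/0.5 = 2.0000
x' = -4.5 + 2.0000·(sin 3.8798 − sin 2.8798) = -6.3636
y' = -4 − 2.0000·(cos 3.8798 − cos 2.8798) = -4.4525

(-6.3636, -4.4525, 3.8798)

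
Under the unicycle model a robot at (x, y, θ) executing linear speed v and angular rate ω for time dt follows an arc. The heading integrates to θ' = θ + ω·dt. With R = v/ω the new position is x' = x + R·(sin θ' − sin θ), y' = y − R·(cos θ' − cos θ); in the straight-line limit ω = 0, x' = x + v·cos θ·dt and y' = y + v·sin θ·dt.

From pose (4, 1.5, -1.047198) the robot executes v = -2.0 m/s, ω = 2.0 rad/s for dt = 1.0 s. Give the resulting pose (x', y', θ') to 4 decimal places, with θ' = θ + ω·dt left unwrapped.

(2.3189, 1.5794, 0.9528)

θ' = -1.0472 + 2.0·1.0 = 0.9528
R = v/ω = -2.0/2.0 = -1.0000
x' = 4 + -1.0000·(sin 0.9528 − sin -1.0472) = 2.3189
y' = 1.5 − -1.0000·(cos 0.9528 − cos -1.0472) = 1.5794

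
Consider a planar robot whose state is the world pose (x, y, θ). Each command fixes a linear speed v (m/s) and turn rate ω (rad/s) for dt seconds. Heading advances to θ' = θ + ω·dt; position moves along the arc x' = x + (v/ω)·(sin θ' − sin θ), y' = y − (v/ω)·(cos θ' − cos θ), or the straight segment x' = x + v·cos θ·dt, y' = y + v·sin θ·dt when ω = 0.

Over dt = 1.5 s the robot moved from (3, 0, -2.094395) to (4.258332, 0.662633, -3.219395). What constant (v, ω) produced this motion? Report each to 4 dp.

Δθ = -3.219395 − -2.094395 = -1.125000
ω = Δθ/dt = -1.125000/1.5 = -0.7500
R = Δx/(sin θ' − sin θ) = 1.3333
v = R·ω = 1.3333·-0.7500 = -1.0000

v = -1.0000, ω = -0.7500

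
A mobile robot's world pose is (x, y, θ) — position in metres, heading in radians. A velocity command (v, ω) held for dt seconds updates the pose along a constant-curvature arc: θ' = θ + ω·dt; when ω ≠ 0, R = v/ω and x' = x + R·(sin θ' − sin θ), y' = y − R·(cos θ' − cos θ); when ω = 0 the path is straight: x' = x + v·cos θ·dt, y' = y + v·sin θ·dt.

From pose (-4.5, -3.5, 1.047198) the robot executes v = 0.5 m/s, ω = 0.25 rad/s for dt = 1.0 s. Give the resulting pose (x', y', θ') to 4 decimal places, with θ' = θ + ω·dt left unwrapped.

(-4.3064, -3.0404, 1.2972)

θ' = 1.0472 + 0.25·1.0 = 1.2972
R = v/ω = 0.5/0.25 = 2.0000
x' = -4.5 + 2.0000·(sin 1.2972 − sin 1.0472) = -4.3064
y' = -3.5 − 2.0000·(cos 1.2972 − cos 1.0472) = -3.0404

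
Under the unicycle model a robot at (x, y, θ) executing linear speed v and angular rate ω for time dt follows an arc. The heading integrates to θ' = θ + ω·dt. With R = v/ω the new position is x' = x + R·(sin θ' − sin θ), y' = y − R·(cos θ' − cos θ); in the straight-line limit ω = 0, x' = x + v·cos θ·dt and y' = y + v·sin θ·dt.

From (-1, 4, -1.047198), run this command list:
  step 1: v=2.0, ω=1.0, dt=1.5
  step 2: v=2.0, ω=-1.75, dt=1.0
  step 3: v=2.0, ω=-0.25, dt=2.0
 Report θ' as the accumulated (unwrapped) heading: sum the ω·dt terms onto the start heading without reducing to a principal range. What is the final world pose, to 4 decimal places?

step 1: θ'=0.4528 (R=2.0000) → pose (1.6070, 3.2015, 0.4528)
step 2: θ'=-1.2972 (R=-1.1429) → pose (3.2074, 2.4827, -1.2972)
step 3: θ'=-1.7972 (R=-8.0000) → pose (3.3008, -1.4747, -1.7972)

(3.3008, -1.4747, -1.7972)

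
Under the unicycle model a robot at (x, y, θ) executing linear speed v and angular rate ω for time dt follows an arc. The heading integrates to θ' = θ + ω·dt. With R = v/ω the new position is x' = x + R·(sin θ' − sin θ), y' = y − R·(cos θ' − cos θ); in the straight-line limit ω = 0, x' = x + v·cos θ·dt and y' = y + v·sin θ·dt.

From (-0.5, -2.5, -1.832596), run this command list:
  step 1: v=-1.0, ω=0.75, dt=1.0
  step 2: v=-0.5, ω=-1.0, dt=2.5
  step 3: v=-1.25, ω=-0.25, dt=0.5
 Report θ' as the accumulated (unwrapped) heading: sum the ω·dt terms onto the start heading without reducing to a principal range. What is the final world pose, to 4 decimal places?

(0.5918, -1.1442, -3.7076)

step 1: θ'=-1.0826 (R=-1.3333) → pose (-0.6103, -1.5295, -1.0826)
step 2: θ'=-3.5826 (R=0.5000) → pose (0.0447, -0.8428, -3.5826)
step 3: θ'=-3.7076 (R=5.0000) → pose (0.5918, -1.1442, -3.7076)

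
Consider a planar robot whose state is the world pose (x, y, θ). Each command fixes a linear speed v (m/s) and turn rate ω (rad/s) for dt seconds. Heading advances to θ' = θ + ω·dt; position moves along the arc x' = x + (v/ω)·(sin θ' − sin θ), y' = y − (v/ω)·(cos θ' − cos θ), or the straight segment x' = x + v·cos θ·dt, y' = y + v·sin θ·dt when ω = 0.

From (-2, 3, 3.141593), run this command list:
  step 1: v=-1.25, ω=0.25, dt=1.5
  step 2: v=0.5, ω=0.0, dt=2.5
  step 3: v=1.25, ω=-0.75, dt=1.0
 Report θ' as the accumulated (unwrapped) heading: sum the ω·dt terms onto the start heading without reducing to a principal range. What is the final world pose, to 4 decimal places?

(-2.5527, 2.8896, 2.7666)

step 1: θ'=3.5166 (R=-5.0000) → pose (-0.1686, 3.3475, 3.5166)
step 2: θ'=3.5166 (straight) → pose (-1.3318, 2.8896, 3.5166)
step 3: θ'=2.7666 (R=-1.6667) → pose (-2.5527, 2.8896, 2.7666)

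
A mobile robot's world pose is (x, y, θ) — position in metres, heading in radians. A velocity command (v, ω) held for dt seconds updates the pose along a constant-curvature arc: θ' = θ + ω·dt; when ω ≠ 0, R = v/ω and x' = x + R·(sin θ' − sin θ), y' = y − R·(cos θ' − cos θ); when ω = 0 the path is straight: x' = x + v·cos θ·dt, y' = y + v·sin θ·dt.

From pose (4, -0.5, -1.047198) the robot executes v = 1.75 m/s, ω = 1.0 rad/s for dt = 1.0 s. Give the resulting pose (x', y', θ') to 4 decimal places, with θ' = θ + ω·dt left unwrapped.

θ' = -1.0472 + 1.0·1.0 = -0.0472
R = v/ω = 1.75/1.0 = 1.7500
x' = 4 + 1.7500·(sin -0.0472 − sin -1.0472) = 5.4330
y' = -0.5 − 1.7500·(cos -0.0472 − cos -1.0472) = -1.3731

(5.4330, -1.3731, -0.0472)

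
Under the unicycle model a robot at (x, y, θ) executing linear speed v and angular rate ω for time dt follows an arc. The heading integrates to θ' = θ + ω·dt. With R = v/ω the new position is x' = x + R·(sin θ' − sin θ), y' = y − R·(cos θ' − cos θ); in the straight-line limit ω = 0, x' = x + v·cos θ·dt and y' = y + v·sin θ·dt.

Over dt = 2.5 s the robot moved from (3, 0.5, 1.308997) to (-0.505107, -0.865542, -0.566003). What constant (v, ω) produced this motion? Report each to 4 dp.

Δθ = -0.566003 − 1.308997 = -1.875000
ω = Δθ/dt = -1.875000/2.5 = -0.7500
R = Δx/(sin θ' − sin θ) = 2.3333
v = R·ω = 2.3333·-0.7500 = -1.7500

v = -1.7500, ω = -0.7500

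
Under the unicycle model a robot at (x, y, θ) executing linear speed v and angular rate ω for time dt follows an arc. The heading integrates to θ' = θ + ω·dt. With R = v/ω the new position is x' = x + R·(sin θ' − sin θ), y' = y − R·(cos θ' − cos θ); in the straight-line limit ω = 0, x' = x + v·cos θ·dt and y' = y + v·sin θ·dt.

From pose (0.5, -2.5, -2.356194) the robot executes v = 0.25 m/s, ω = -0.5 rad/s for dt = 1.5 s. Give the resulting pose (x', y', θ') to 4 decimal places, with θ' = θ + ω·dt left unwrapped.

(0.1641, -2.6461, -3.1062)

θ' = -2.3562 + -0.5·1.5 = -3.1062
R = v/ω = 0.25/-0.5 = -0.5000
x' = 0.5 + -0.5000·(sin -3.1062 − sin -2.3562) = 0.1641
y' = -2.5 − -0.5000·(cos -3.1062 − cos -2.3562) = -2.6461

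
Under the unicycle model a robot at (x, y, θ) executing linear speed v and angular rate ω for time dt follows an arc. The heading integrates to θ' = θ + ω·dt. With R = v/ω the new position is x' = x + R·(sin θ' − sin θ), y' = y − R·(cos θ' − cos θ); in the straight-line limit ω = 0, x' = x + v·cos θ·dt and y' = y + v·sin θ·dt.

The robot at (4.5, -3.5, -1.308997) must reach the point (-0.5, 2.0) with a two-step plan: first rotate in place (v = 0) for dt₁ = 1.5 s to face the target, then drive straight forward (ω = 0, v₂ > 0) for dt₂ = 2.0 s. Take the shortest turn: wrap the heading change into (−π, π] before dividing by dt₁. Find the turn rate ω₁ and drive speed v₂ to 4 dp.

ω₁ = -1.7771, v₂ = 3.7165

heading to target = atan2(2−-3.5, -0.5−4.5) = 2.3086
Δθ = wrap(2.3086 − -1.3090) = -2.6656; ω₁ = Δθ/dt₁ = -1.7771
distance = √((-0.5−4.5)² + (2−-3.5)²) = 7.4330; v₂ = distance/dt₂ = 3.7165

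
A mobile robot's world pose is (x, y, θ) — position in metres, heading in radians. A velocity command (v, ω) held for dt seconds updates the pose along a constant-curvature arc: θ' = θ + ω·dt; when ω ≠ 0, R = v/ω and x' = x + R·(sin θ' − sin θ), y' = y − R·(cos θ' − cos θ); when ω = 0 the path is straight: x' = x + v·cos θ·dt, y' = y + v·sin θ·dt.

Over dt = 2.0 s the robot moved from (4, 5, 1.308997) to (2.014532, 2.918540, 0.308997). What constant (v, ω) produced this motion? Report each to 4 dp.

v = -1.5000, ω = -0.5000

Δθ = 0.308997 − 1.308997 = -1.000000
ω = Δθ/dt = -1.000000/2.0 = -0.5000
R = −Δy/(cos θ' − cos θ) = 3.0000
v = R·ω = 3.0000·-0.5000 = -1.5000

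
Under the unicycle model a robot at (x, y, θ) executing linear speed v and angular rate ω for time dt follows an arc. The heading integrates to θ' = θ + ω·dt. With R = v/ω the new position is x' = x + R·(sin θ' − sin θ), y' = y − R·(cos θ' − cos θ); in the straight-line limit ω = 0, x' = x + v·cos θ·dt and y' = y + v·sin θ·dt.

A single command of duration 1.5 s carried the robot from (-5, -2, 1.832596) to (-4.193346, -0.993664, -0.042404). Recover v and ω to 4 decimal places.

Δθ = -0.042404 − 1.832596 = -1.875000
ω = Δθ/dt = -1.875000/1.5 = -1.2500
R = −Δy/(cos θ' − cos θ) = -0.8000
v = R·ω = -0.8000·-1.2500 = 1.0000

v = 1.0000, ω = -1.2500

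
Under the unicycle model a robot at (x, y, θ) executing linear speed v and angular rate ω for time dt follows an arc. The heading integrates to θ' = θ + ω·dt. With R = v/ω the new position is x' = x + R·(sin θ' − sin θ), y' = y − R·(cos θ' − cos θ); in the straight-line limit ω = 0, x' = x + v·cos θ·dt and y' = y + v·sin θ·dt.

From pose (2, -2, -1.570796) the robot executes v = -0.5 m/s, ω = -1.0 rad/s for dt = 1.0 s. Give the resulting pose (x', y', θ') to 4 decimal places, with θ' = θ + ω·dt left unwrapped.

θ' = -1.5708 + -1.0·1.0 = -2.5708
R = v/ω = -0.5/-1.0 = 0.5000
x' = 2 + 0.5000·(sin -2.5708 − sin -1.5708) = 2.2298
y' = -2 − 0.5000·(cos -2.5708 − cos -1.5708) = -1.5793

(2.2298, -1.5793, -2.5708)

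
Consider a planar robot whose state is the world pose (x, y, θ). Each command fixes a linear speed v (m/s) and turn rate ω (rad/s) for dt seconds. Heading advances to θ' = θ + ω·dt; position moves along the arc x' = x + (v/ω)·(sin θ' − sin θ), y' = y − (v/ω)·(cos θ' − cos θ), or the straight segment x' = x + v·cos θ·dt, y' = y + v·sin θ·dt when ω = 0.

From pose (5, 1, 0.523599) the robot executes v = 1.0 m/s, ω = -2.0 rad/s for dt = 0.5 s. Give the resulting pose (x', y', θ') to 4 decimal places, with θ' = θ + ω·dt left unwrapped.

(5.4793, 1.0113, -0.4764)

θ' = 0.5236 + -2.0·0.5 = -0.4764
R = v/ω = 1.0/-2.0 = -0.5000
x' = 5 + -0.5000·(sin -0.4764 − sin 0.5236) = 5.4793
y' = 1 − -0.5000·(cos -0.4764 − cos 0.5236) = 1.0113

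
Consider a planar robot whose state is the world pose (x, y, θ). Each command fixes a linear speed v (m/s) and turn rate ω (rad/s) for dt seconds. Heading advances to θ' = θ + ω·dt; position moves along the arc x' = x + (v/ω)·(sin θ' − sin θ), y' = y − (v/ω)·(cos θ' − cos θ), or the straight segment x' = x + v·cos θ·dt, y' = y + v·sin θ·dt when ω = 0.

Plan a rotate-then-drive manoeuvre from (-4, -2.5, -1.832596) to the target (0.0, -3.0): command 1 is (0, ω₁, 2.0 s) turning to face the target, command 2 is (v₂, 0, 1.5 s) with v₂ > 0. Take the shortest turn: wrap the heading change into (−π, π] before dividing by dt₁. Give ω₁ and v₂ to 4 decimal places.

heading to target = atan2(-3−-2.5, 0−-4) = -0.1244
Δθ = wrap(-0.1244 − -1.8326) = 1.7082; ω₁ = Δθ/dt₁ = 0.8541
distance = √((0−-4)² + (-3−-2.5)²) = 4.0311; v₂ = distance/dt₂ = 2.6874

ω₁ = 0.8541, v₂ = 2.6874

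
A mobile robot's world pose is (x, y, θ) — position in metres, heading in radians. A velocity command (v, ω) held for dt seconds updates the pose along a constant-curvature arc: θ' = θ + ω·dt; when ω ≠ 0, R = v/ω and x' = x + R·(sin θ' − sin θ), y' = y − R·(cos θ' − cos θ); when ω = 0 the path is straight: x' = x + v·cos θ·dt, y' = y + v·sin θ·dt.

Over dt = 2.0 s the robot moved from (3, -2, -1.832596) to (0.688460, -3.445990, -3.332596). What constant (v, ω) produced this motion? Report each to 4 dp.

Δθ = -3.332596 − -1.832596 = -1.500000
ω = Δθ/dt = -1.500000/2.0 = -0.7500
R = Δx/(sin θ' − sin θ) = -2.0000
v = R·ω = -2.0000·-0.7500 = 1.5000

v = 1.5000, ω = -0.7500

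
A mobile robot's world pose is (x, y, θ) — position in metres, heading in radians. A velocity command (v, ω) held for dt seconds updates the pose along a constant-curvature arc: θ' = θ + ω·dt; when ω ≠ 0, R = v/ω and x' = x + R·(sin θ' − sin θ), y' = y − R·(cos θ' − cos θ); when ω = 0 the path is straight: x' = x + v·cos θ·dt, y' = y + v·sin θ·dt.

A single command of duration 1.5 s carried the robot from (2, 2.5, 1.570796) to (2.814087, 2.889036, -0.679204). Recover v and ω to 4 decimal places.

Δθ = -0.679204 − 1.570796 = -2.250000
ω = Δθ/dt = -2.250000/1.5 = -1.5000
R = Δx/(sin θ' − sin θ) = -0.5000
v = R·ω = -0.5000·-1.5000 = 0.7500

v = 0.7500, ω = -1.5000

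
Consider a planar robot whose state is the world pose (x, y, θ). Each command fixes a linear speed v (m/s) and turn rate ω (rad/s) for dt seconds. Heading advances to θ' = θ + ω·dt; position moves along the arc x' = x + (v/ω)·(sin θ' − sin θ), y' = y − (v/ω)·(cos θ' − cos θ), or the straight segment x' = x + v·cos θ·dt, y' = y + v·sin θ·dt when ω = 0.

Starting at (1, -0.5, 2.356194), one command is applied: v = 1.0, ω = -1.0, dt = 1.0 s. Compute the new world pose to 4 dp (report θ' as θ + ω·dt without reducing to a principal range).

θ' = 2.3562 + -1.0·1.0 = 1.3562
R = v/ω = 1.0/-1.0 = -1.0000
x' = 1 + -1.0000·(sin 1.3562 − sin 2.3562) = 0.7300
y' = -0.5 − -1.0000·(cos 1.3562 − cos 2.3562) = 0.4201

(0.7300, 0.4201, 1.3562)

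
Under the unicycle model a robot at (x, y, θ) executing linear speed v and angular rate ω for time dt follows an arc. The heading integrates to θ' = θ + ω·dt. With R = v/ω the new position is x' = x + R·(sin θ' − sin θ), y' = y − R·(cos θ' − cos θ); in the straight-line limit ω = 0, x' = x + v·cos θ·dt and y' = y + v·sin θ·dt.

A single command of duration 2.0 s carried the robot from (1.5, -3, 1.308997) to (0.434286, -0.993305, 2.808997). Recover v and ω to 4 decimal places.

v = 1.2500, ω = 0.7500

Δθ = 2.808997 − 1.308997 = 1.500000
ω = Δθ/dt = 1.500000/2.0 = 0.7500
R = −Δy/(cos θ' − cos θ) = 1.6667
v = R·ω = 1.6667·0.7500 = 1.2500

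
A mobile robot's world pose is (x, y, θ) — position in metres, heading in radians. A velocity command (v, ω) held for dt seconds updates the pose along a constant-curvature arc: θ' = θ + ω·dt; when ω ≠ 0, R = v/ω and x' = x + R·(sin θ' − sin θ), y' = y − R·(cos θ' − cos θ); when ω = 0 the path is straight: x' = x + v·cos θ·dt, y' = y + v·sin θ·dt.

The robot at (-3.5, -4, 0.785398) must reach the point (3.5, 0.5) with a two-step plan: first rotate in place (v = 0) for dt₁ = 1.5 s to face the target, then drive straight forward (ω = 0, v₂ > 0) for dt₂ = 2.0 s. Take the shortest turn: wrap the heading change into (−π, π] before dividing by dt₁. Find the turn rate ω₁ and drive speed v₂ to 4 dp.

heading to target = atan2(0.5−-4, 3.5−-3.5) = 0.5713
Δθ = wrap(0.5713 − 0.7854) = -0.2141; ω₁ = Δθ/dt₁ = -0.1427
distance = √((3.5−-3.5)² + (0.5−-4)²) = 8.3217; v₂ = distance/dt₂ = 4.1608

ω₁ = -0.1427, v₂ = 4.1608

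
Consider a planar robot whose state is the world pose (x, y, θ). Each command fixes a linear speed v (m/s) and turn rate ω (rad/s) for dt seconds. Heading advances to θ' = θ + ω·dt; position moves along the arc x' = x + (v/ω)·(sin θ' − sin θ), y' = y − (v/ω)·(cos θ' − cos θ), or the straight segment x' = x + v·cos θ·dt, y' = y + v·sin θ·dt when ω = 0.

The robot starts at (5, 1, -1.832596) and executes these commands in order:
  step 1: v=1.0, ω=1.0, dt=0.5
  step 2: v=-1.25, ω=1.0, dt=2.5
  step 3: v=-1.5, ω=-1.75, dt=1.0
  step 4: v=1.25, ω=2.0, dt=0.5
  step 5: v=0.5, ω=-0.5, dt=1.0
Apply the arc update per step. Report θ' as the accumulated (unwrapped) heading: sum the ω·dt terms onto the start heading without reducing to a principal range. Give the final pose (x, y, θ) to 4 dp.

step 1: θ'=-1.3326 (R=1.0000) → pose (4.9942, 0.5052, -1.3326)
step 2: θ'=1.1674 (R=-1.2500) → pose (2.6298, 0.7010, 1.1674)
step 3: θ'=-0.5826 (R=0.8571) → pose (1.3698, 0.3217, -0.5826)
step 4: θ'=0.4174 (R=0.6250) → pose (1.9671, 0.2722, 0.4174)
step 5: θ'=-0.0826 (R=-1.0000) → pose (2.4550, 0.3547, -0.0826)

(2.4550, 0.3547, -0.0826)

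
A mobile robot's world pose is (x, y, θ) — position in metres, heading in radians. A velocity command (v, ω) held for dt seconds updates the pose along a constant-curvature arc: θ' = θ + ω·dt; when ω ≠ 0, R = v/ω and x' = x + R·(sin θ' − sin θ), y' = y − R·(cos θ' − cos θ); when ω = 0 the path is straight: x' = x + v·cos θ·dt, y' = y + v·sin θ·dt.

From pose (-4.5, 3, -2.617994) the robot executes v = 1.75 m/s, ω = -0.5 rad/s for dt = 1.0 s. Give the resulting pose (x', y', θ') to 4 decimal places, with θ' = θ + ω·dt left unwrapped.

(-6.1674, 2.5321, -3.1180)

θ' = -2.6180 + -0.5·1.0 = -3.1180
R = v/ω = 1.75/-0.5 = -3.5000
x' = -4.5 + -3.5000·(sin -3.1180 − sin -2.6180) = -6.1674
y' = 3 − -3.5000·(cos -3.1180 − cos -2.6180) = 2.5321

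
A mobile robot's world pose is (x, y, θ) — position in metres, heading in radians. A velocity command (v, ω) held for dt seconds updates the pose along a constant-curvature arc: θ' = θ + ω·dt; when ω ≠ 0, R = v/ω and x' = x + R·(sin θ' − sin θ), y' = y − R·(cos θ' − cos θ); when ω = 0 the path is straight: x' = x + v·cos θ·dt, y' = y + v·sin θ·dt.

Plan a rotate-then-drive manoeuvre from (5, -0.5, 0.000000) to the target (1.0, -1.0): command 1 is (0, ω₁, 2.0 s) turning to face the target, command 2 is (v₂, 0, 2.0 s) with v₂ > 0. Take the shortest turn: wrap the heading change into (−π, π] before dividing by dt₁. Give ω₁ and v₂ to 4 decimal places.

heading to target = atan2(-1−-0.5, 1−5) = -3.0172
Δθ = wrap(-3.0172 − 0.0000) = -3.0172; ω₁ = Δθ/dt₁ = -1.5086
distance = √((1−5)² + (-1−-0.5)²) = 4.0311; v₂ = distance/dt₂ = 2.0156

ω₁ = -1.5086, v₂ = 2.0156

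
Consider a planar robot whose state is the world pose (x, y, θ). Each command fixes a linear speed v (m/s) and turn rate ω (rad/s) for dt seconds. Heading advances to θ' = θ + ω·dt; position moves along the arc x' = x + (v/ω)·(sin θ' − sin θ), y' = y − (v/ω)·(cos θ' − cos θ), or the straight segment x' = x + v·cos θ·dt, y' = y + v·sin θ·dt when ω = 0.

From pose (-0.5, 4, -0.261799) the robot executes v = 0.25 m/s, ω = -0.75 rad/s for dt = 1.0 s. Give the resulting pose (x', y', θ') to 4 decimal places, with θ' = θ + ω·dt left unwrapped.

θ' = -0.2618 + -0.75·1.0 = -1.0118
R = v/ω = 0.25/-0.75 = -0.3333
x' = -0.5 + -0.3333·(sin -1.0118 − sin -0.2618) = -0.3037
y' = 4 − -0.3333·(cos -1.0118 − cos -0.2618) = 3.8548

(-0.3037, 3.8548, -1.0118)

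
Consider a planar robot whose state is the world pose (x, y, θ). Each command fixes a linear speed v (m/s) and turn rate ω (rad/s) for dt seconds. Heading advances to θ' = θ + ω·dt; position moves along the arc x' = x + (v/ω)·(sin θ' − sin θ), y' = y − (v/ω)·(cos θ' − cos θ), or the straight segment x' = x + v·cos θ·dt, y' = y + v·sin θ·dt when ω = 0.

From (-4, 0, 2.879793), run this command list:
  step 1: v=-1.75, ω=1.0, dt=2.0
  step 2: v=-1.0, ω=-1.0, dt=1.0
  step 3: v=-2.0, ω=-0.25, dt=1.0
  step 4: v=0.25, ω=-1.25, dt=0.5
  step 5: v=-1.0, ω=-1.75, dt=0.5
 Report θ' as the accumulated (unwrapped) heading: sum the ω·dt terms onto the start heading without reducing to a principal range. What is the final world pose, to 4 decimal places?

(0.4083, 3.7517, 2.1298)

step 1: θ'=4.8798 (R=-1.7500) → pose (-1.8215, 1.9820, 4.8798)
step 2: θ'=3.8798 (R=1.0000) → pose (-1.5085, 2.8883, 3.8798)
step 3: θ'=3.6298 (R=8.0000) → pose (0.1229, 4.0362, 3.6298)
step 4: θ'=3.0048 (R=-0.2000) → pose (0.0018, 4.0147, 3.0048)
step 5: θ'=2.1298 (R=0.5714) → pose (0.4083, 3.7517, 2.1298)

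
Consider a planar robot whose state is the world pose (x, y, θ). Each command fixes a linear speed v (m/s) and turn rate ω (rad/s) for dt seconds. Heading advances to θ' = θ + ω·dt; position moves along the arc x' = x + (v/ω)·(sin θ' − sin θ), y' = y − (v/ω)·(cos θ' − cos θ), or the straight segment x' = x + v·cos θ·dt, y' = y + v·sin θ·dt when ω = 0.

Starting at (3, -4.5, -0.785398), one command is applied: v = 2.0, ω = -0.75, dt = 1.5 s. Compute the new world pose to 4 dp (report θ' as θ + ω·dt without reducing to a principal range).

(3.6287, -7.2739, -1.9104)

θ' = -0.7854 + -0.75·1.5 = -1.9104
R = v/ω = 2.0/-0.75 = -2.6667
x' = 3 + -2.6667·(sin -1.9104 − sin -0.7854) = 3.6287
y' = -4.5 − -2.6667·(cos -1.9104 − cos -0.7854) = -7.2739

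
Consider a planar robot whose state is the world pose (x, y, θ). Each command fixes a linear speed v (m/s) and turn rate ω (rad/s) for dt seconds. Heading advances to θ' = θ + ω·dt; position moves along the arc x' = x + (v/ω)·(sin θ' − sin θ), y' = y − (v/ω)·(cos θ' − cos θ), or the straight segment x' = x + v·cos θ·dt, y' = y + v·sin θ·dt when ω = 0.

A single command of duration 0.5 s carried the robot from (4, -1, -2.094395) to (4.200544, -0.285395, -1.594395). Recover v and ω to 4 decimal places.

v = -1.5000, ω = 1.0000

Δθ = -1.594395 − -2.094395 = 0.500000
ω = Δθ/dt = 0.500000/0.5 = 1.0000
R = −Δy/(cos θ' − cos θ) = -1.5000
v = R·ω = -1.5000·1.0000 = -1.5000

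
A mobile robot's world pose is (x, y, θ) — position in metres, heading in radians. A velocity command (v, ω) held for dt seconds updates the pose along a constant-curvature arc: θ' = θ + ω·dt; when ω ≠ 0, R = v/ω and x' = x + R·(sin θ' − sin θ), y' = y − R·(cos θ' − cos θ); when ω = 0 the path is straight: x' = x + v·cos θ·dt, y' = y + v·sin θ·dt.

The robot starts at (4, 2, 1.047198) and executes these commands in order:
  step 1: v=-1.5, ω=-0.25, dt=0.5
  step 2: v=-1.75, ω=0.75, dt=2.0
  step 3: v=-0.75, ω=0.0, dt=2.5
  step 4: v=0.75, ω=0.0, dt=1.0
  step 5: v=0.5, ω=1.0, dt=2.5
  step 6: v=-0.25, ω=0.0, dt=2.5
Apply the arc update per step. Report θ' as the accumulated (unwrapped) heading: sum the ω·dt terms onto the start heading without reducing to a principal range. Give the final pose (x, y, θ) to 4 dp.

step 1: θ'=0.9222 (R=6.0000) → pose (3.5854, 1.3756, 0.9222)
step 2: θ'=2.4222 (R=-2.3333) → pose (3.9074, -1.7891, 2.4222)
step 3: θ'=2.4222 (straight) → pose (5.3178, -3.0246, 2.4222)
step 4: θ'=2.4222 (straight) → pose (4.7537, -2.5304, 2.4222)
step 5: θ'=4.9222 (R=0.5000) → pose (3.9352, -3.0106, 4.9222)
step 6: θ'=4.9222 (straight) → pose (3.8050, -2.3993, 4.9222)

(3.8050, -2.3993, 4.9222)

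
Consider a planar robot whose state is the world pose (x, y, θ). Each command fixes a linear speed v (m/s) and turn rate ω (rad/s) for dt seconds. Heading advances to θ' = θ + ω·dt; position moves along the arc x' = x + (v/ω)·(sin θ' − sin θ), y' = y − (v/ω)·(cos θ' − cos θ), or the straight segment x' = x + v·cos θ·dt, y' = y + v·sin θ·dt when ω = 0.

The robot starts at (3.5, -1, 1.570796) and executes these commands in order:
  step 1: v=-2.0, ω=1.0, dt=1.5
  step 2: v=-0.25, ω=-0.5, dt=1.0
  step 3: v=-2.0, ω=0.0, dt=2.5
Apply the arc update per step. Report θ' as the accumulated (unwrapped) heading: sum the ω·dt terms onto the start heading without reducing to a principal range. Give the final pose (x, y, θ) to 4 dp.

step 1: θ'=3.0708 (R=-2.0000) → pose (5.3585, -2.9950, 3.0708)
step 2: θ'=2.5708 (R=0.5000) → pose (5.5933, -3.0730, 2.5708)
step 3: θ'=2.5708 (straight) → pose (9.8007, -5.7745, 2.5708)

(9.8007, -5.7745, 2.5708)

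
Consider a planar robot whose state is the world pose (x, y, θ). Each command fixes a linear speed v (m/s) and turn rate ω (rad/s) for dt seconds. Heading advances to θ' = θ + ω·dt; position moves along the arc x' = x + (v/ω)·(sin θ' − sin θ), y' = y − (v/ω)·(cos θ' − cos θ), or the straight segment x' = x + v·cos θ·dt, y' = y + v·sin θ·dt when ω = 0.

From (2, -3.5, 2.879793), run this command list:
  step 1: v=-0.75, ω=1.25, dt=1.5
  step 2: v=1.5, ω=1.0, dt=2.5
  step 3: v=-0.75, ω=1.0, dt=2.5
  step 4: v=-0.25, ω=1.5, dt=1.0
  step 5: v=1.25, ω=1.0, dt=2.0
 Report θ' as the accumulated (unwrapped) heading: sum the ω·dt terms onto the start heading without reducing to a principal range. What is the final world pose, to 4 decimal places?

step 1: θ'=4.7548 (R=-0.6000) → pose (2.7548, -2.8950, 4.7548)
step 2: θ'=7.2548 (R=1.5000) → pose (5.4921, -3.6774, 7.2548)
step 3: θ'=9.7548 (R=-0.7500) → pose (6.3545, -4.8099, 9.7548)
step 4: θ'=11.2548 (R=-0.1667) → pose (6.4616, -4.6095, 11.2548)
step 5: θ'=13.2548 (R=1.2500) → pose (8.4640, -5.2544, 13.2548)

(8.4640, -5.2544, 13.2548)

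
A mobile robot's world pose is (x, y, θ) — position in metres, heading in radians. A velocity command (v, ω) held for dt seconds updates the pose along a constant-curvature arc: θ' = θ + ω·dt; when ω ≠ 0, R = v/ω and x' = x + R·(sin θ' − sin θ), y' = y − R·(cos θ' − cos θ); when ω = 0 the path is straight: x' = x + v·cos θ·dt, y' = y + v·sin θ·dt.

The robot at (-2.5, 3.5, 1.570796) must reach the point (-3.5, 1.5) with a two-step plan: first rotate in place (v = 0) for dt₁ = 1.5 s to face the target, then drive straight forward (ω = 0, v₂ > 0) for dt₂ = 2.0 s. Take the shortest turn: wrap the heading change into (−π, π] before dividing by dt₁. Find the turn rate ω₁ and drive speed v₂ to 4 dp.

heading to target = atan2(1.5−3.5, -3.5−-2.5) = -2.0344
Δθ = wrap(-2.0344 − 1.5708) = 2.6779; ω₁ = Δθ/dt₁ = 1.7853
distance = √((-3.5−-2.5)² + (1.5−3.5)²) = 2.2361; v₂ = distance/dt₂ = 1.1180

ω₁ = 1.7853, v₂ = 1.1180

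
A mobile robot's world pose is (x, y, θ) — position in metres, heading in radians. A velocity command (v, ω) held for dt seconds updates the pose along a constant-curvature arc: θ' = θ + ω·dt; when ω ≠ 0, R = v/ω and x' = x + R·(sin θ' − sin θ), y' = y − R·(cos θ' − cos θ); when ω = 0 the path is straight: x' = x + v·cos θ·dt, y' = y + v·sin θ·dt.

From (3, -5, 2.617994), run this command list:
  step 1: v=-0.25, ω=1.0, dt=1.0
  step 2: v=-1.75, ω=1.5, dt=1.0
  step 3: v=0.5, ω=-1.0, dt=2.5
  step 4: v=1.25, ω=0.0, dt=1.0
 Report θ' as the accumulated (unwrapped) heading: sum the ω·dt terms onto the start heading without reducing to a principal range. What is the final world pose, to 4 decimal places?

step 1: θ'=3.6180 (R=-0.2500) → pose (3.2396, -5.0057, 3.6180)
step 2: θ'=5.1180 (R=-1.1667) → pose (3.7766, -3.5086, 5.1180)
step 3: θ'=2.6180 (R=-0.5000) → pose (3.0672, -4.1389, 2.6180)
step 4: θ'=2.6180 (straight) → pose (1.9847, -3.5139, 2.6180)

(1.9847, -3.5139, 2.6180)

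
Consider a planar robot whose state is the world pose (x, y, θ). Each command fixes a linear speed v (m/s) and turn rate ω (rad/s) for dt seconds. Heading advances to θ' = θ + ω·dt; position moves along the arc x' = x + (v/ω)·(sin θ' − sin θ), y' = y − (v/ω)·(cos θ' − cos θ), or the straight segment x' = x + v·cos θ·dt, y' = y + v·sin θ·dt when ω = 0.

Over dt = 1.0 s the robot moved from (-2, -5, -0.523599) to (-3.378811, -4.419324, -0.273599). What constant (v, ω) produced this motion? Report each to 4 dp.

v = -1.5000, ω = 0.2500

Δθ = -0.273599 − -0.523599 = 0.250000
ω = Δθ/dt = 0.250000/1.0 = 0.2500
R = Δx/(sin θ' − sin θ) = -6.0000
v = R·ω = -6.0000·0.2500 = -1.5000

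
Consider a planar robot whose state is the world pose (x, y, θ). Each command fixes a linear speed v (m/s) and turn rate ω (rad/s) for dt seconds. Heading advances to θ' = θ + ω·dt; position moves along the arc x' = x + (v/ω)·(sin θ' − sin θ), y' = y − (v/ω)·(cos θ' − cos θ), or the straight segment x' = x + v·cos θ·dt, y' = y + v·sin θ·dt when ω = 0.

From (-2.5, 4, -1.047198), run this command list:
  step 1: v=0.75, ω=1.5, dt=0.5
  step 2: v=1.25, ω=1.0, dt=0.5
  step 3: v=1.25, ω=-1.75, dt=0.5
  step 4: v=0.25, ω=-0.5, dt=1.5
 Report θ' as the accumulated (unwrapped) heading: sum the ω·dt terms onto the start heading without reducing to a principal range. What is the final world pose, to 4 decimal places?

(-0.8238, 3.2848, -1.4222)

step 1: θ'=-0.2972 (R=0.5000) → pose (-2.2134, 3.7719, -0.2972)
step 2: θ'=0.2028 (R=1.2500) → pose (-1.5956, 3.7427, 0.2028)
step 3: θ'=-0.6722 (R=-0.7143) → pose (-1.0069, 3.6020, -0.6722)
step 4: θ'=-1.4222 (R=-0.5000) → pose (-0.8238, 3.2848, -1.4222)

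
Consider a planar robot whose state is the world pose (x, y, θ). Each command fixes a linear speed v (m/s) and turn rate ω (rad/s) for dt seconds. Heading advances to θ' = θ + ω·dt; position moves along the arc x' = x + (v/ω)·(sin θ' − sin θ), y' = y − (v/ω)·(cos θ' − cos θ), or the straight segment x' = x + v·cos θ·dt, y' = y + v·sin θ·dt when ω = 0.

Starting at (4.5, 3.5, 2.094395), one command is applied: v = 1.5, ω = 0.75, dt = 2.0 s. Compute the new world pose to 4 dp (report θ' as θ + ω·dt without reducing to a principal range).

(1.8930, 4.2984, 3.5944)

θ' = 2.0944 + 0.75·2.0 = 3.5944
R = v/ω = 1.5/0.75 = 2.0000
x' = 4.5 + 2.0000·(sin 3.5944 − sin 2.0944) = 1.8930
y' = 3.5 − 2.0000·(cos 3.5944 − cos 2.0944) = 4.2984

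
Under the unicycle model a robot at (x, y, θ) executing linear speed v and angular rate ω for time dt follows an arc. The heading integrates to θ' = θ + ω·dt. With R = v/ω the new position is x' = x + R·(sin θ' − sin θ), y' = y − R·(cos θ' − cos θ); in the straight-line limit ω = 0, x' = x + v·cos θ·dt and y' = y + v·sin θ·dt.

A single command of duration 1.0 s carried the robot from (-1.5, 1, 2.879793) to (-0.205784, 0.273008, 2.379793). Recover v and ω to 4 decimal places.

v = -1.5000, ω = -0.5000

Δθ = 2.379793 − 2.879793 = -0.500000
ω = Δθ/dt = -0.500000/1.0 = -0.5000
R = Δx/(sin θ' − sin θ) = 3.0000
v = R·ω = 3.0000·-0.5000 = -1.5000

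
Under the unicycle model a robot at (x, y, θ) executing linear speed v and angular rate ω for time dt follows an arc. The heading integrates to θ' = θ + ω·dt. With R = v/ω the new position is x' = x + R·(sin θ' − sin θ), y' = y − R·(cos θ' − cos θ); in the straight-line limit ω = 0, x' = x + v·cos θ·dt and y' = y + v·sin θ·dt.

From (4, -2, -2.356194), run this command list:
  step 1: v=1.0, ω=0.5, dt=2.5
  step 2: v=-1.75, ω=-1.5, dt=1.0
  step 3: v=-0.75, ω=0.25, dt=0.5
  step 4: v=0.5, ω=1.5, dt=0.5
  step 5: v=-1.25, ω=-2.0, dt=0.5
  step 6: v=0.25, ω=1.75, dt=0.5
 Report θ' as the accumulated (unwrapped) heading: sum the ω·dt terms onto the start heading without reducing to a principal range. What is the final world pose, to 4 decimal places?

(4.5467, -2.4007, -1.8562)

step 1: θ'=-1.1062 (R=2.0000) → pose (3.6262, -4.3103, -1.1062)
step 2: θ'=-2.6062 (R=1.1667) → pose (4.0740, -2.7842, -2.6062)
step 3: θ'=-2.4812 (R=-3.0000) → pose (4.3837, -2.5732, -2.4812)
step 4: θ'=-1.7312 (R=0.3333) → pose (4.2592, -2.7833, -1.7312)
step 5: θ'=-2.7312 (R=0.6250) → pose (4.6268, -2.3100, -2.7312)
step 6: θ'=-1.8562 (R=0.1429) → pose (4.5467, -2.4007, -1.8562)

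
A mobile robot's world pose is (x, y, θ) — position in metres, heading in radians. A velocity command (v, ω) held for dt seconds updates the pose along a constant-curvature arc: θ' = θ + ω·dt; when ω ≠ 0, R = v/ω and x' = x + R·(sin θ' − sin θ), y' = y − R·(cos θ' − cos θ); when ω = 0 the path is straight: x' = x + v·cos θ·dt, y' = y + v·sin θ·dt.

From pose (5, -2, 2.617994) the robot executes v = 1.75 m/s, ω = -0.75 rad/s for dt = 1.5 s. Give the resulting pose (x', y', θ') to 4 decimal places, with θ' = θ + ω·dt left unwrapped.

θ' = 2.6180 + -0.75·1.5 = 1.4930
R = v/ω = 1.75/-0.75 = -2.3333
x' = 5 + -2.3333·(sin 1.4930 − sin 2.6180) = 3.8404
y' = -2 − -2.3333·(cos 1.4930 − cos 2.6180) = 0.2021

(3.8404, 0.2021, 1.4930)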